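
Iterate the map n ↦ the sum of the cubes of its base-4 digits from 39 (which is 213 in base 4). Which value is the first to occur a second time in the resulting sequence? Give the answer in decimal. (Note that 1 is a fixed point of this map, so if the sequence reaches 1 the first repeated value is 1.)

39 = (2,1,3)_4 → 2³ + 1³ + 3³ = 8 + 1 + 27 = 36
36 = (2,1,0)_4 → 2³ + 1³ + 0³ = 8 + 1 + 0 = 9
9 = (2,1)_4 → 2³ + 1³ = 8 + 1 = 9  — 9 already appeared earlier.

9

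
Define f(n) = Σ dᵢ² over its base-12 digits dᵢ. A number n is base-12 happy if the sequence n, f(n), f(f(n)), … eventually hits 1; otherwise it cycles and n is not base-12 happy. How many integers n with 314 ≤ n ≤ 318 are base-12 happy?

1

314: 314 → 12 → 1  (reaches 1)
315: 315 → 17 → 26 → 8 → 64 → 41 → 34 → 104 → 128 → 164 → 66 → 61 → 26  (repeats 26)
316: 316 → 24 → 4 → 16 → 17 → 26 → 8 → 64 → 41 → 34 → 104 → 128 → 164 → 66 → 61 → 26  (repeats 26)
317: 317 → 33 → 85 → 50 → 20 → 65 → 50  (repeats 50)
318: 318 → 44 → 73 → 37 → 10 → 100 → 80 → 100  (repeats 100)
base-12 happy: 314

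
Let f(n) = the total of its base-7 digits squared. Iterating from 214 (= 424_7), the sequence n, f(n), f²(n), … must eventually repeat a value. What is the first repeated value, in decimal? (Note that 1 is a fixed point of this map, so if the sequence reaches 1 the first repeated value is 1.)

214 = (4,2,4)_7 → 4² + 2² + 4² = 16 + 4 + 16 = 36
36 = (5,1)_7 → 5² + 1² = 25 + 1 = 26
26 = (3,5)_7 → 3² + 5² = 9 + 25 = 34
34 = (4,6)_7 → 4² + 6² = 16 + 36 = 52
52 = (1,0,3)_7 → 1² + 0² + 3² = 1 + 0 + 9 = 10
10 = (1,3)_7 → 1² + 3² = 1 + 9 = 10  — 10 already appeared earlier.

10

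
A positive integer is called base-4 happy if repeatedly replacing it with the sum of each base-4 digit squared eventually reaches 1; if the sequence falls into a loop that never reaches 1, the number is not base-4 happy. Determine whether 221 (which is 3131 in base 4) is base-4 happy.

221 = (3,1,3,1)_4 → 20
20 = (1,1,0)_4 → 2
2 = (2)_4 → 4
4 = (1,0)_4 → 1  — reached 1.

base-4 happy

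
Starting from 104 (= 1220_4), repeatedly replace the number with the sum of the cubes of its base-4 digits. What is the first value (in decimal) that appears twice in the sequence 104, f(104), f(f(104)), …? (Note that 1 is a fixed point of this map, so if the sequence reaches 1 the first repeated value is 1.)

104 = (1,2,2,0)_4 → 1³ + 2³ + 2³ + 0³ = 1 + 8 + 8 + 0 = 17
17 = (1,0,1)_4 → 1³ + 0³ + 1³ = 1 + 0 + 1 = 2
2 = (2)_4 → 2³ = 8
8 = (2,0)_4 → 2³ + 0³ = 8 + 0 = 8  — 8 already appeared earlier.

8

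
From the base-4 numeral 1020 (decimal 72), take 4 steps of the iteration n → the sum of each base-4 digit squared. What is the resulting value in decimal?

1

72 = (1,0,2,0)_4 → 5
5 = (1,1)_4 → 2
2 = (2)_4 → 4
4 = (1,0)_4 → 1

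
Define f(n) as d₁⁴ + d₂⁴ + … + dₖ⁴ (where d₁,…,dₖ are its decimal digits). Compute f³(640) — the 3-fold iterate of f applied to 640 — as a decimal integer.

3714

640 → 6⁴ + 4⁴ + 0⁴ = 1552
1552 → 1⁴ + 5⁴ + 5⁴ + 2⁴ = 1267
1267 → 1⁴ + 2⁴ + 6⁴ + 7⁴ = 3714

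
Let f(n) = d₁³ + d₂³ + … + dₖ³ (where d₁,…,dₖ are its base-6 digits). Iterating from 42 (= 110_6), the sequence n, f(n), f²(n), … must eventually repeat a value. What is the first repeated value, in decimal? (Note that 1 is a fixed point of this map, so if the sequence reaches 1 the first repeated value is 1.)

42 = (1,1,0)_6 → 1³ + 1³ + 0³ = 2
2 = (2)_6 → 2³ = 8
8 = (1,2)_6 → 1³ + 2³ = 9
9 = (1,3)_6 → 1³ + 3³ = 28
28 = (4,4)_6 → 4³ + 4³ = 128
128 = (3,3,2)_6 → 3³ + 3³ + 2³ = 62
62 = (1,4,2)_6 → 1³ + 4³ + 2³ = 73
73 = (2,0,1)_6 → 2³ + 0³ + 1³ = 9  — 9 already appeared earlier.

9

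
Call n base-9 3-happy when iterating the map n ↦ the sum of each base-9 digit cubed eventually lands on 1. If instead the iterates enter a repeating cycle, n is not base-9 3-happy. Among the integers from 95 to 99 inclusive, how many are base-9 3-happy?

95: 95 → 127 → 127  — not base-9 3-happy
96: 96 → 218 → 232 → 694 → 638 → 1198 → 470 → 476 → 980 → 540 → 432 → 152 → 856 → 128 → 134 → 638  — not base-9 3-happy
97: 97 → 345 → 99 → 9 → 1  — base-9 3-happy
98: 98 → 514 → 244 → 28 → 28  — not base-9 3-happy
99: 99 → 9 → 1  — base-9 3-happy
base-9 3-happy: 97, 99

2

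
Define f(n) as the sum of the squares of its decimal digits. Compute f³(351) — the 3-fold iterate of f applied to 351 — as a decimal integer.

351 → 3² + 5² + 1² = 35
35 → 3² + 5² = 34
34 → 3² + 4² = 25

25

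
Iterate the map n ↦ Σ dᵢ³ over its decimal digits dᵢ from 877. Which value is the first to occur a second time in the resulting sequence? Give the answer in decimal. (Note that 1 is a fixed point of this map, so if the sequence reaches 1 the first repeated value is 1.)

877 → 1198
1198 → 1243
1243 → 100
100 → 1  — reached the fixed point 1.
1 → 1, so 1 is the first repeated value.

1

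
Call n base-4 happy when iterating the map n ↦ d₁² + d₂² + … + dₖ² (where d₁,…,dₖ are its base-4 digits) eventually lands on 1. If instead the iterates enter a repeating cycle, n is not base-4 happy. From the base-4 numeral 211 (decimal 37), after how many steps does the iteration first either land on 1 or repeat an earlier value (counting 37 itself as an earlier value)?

5

37 = (2,1,1)_4 → 2² + 1² + 1² = 6
6 = (1,2)_4 → 1² + 2² = 5
5 = (1,1)_4 → 1² + 1² = 2
2 = (2)_4 → 2² = 4
4 = (1,0)_4 → 1² + 0² = 1  — reached 1.
That took 5 steps.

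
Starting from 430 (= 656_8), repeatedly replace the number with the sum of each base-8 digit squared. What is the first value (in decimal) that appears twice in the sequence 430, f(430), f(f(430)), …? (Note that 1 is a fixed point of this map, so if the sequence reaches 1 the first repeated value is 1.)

1

430 = (6,5,6)_8 → 6² + 5² + 6² = 97
97 = (1,4,1)_8 → 1² + 4² + 1² = 18
18 = (2,2)_8 → 2² + 2² = 8
8 = (1,0)_8 → 1² + 0² = 1  — reached the fixed point 1.
1 → 1, so 1 is the first repeated value.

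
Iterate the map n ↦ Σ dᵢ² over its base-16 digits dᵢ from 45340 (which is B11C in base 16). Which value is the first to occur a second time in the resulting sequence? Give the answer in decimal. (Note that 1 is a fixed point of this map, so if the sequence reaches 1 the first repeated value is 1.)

1

45340 = (11,1,1,12)_16 → 11² + 1² + 1² + 12² = 121 + 1 + 1 + 144 = 267
267 = (1,0,11)_16 → 1² + 0² + 11² = 1 + 0 + 121 = 122
122 = (7,10)_16 → 7² + 10² = 49 + 100 = 149
149 = (9,5)_16 → 9² + 5² = 81 + 25 = 106
106 = (6,10)_16 → 6² + 10² = 36 + 100 = 136
136 = (8,8)_16 → 8² + 8² = 64 + 64 = 128
128 = (8,0)_16 → 8² + 0² = 64 + 0 = 64
64 = (4,0)_16 → 4² + 0² = 16 + 0 = 16
16 = (1,0)_16 → 1² + 0² = 1 + 0 = 1  — reached the fixed point 1.
1 → 1, so 1 is the first repeated value.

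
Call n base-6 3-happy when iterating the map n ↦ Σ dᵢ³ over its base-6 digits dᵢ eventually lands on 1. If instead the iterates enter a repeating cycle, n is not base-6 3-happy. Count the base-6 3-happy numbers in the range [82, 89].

5

82: 82 → 73 → 9 → 28 → 128 → 62 → 73  — not base-6 3-happy
83: 83 → 134 → 99 → 99  — not base-6 3-happy
84: 84 → 16 → 72 → 8 → 9 → 28 → 128 → 62 → 73 → 9  — not base-6 3-happy
85: 85 → 17 → 133 → 92 → 43 → 3 → 27 → 91 → 36 → 1  — base-6 3-happy
86: 86 → 24 → 64 → 129 → 81 → 36 → 1  — base-6 3-happy
87: 87 → 43 → 3 → 27 → 91 → 36 → 1  — base-6 3-happy
88: 88 → 80 → 17 → 133 → 92 → 43 → 3 → 27 → 91 → 36 → 1  — base-6 3-happy
89: 89 → 141 → 179 → 314 → 81 → 36 → 1  — base-6 3-happy
base-6 3-happy: 85, 86, 87, 88, 89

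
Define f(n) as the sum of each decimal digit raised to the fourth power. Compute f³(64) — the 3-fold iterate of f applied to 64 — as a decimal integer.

64 → 6⁴ + 4⁴ = 1552
1552 → 1⁴ + 5⁴ + 5⁴ + 2⁴ = 1267
1267 → 1⁴ + 2⁴ + 6⁴ + 7⁴ = 3714

3714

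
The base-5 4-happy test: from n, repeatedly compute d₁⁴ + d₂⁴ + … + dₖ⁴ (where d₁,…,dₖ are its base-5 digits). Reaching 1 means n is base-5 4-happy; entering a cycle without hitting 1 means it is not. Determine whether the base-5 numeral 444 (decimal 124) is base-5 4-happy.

124 = (4,4,4)_5 → 4⁴ + 4⁴ + 4⁴ = 768
768 = (1,1,0,3,3)_5 → 1⁴ + 1⁴ + 0⁴ + 3⁴ + 3⁴ = 164
164 = (1,1,2,4)_5 → 1⁴ + 1⁴ + 2⁴ + 4⁴ = 274
274 = (2,0,4,4)_5 → 2⁴ + 0⁴ + 4⁴ + 4⁴ = 528
528 = (4,1,0,3)_5 → 4⁴ + 1⁴ + 0⁴ + 3⁴ = 338
338 = (2,3,2,3)_5 → 2⁴ + 3⁴ + 2⁴ + 3⁴ = 194
194 = (1,2,3,4)_5 → 1⁴ + 2⁴ + 3⁴ + 4⁴ = 354
354 = (2,4,0,4)_5 → 2⁴ + 4⁴ + 0⁴ + 4⁴ = 528  — 528 already seen; the sequence cycles without reaching 1.

not base-5 4-happy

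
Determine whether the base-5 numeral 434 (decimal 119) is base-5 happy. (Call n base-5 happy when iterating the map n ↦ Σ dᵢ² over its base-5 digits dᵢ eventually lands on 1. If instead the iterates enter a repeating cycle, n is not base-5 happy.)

base-5 happy

119 = (4,3,4)_5 → 4² + 3² + 4² = 16 + 9 + 16 = 41
41 = (1,3,1)_5 → 1² + 3² + 1² = 1 + 9 + 1 = 11
11 = (2,1)_5 → 2² + 1² = 4 + 1 = 5
5 = (1,0)_5 → 1² + 0² = 1 + 0 = 1  — reached 1.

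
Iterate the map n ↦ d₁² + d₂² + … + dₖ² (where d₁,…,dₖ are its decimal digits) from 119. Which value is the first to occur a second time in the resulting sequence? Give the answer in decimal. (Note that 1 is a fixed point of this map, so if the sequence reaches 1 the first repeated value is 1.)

58

119 → 1² + 1² + 9² = 1 + 1 + 81 = 83
83 → 8² + 3² = 64 + 9 = 73
73 → 7² + 3² = 49 + 9 = 58
58 → 5² + 8² = 25 + 64 = 89
89 → 8² + 9² = 64 + 81 = 145
145 → 1² + 4² + 5² = 1 + 16 + 25 = 42
42 → 4² + 2² = 16 + 4 = 20
20 → 2² + 0² = 4 + 0 = 4
4 → 4² = 16
16 → 1² + 6² = 1 + 36 = 37
37 → 3² + 7² = 9 + 49 = 58  — 58 already appeared earlier.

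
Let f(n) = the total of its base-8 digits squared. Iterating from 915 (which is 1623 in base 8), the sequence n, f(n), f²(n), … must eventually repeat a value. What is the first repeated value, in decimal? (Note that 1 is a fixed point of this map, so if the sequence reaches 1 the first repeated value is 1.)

25

915 = (1,6,2,3)_8 → 1² + 6² + 2² + 3² = 50
50 = (6,2)_8 → 6² + 2² = 40
40 = (5,0)_8 → 5² + 0² = 25
25 = (3,1)_8 → 3² + 1² = 10
10 = (1,2)_8 → 1² + 2² = 5
5 = (5)_8 → 5² = 25  — 25 already appeared earlier.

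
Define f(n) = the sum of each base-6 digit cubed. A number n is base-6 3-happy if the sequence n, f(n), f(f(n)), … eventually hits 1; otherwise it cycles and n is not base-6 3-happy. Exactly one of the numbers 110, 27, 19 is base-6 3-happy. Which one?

27

110: 110 → 35 → 250 → 190 → 190  — repeats 190 (not base-6 3-happy)
27: 27 → 91 → 36 → 1  — reaches 1 (base-6 3-happy)
19: 19 → 28 → 128 → 62 → 73 → 9 → 28  — repeats 28 (not base-6 3-happy)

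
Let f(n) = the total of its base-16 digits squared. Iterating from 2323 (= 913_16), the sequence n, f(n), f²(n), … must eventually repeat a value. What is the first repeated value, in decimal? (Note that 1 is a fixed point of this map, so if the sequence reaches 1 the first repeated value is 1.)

2323 = (9,1,3)_16 → 9² + 1² + 3² = 81 + 1 + 9 = 91
91 = (5,11)_16 → 5² + 11² = 25 + 121 = 146
146 = (9,2)_16 → 9² + 2² = 81 + 4 = 85
85 = (5,5)_16 → 5² + 5² = 25 + 25 = 50
50 = (3,2)_16 → 3² + 2² = 9 + 4 = 13
13 = (13)_16 → 13² = 169
169 = (10,9)_16 → 10² + 9² = 100 + 81 = 181
181 = (11,5)_16 → 11² + 5² = 121 + 25 = 146  — 146 already appeared earlier.

146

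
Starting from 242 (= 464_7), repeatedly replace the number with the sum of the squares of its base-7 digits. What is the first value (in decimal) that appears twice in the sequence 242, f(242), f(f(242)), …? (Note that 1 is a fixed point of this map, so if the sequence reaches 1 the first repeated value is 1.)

242 = (4,6,4)_7 → 4² + 6² + 4² = 68
68 = (1,2,5)_7 → 1² + 2² + 5² = 30
30 = (4,2)_7 → 4² + 2² = 20
20 = (2,6)_7 → 2² + 6² = 40
40 = (5,5)_7 → 5² + 5² = 50
50 = (1,0,1)_7 → 1² + 0² + 1² = 2
2 = (2)_7 → 2² = 4
4 = (4)_7 → 4² = 16
16 = (2,2)_7 → 2² + 2² = 8
8 = (1,1)_7 → 1² + 1² = 2  — 2 already appeared earlier.

2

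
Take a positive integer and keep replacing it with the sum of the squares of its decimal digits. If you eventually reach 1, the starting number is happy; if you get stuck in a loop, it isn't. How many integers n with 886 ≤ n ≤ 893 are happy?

886: 886 → 164 → 53 → 34 → 25 → 29 → 85 → 89 → 145 → 42 → 20 → 4 → 16 → 37 → 58 → 89  — not happy
887: 887 → 177 → 99 → 162 → 41 → 17 → 50 → 25 → 29 → 85 → 89 → 145 → 42 → 20 → 4 → 16 → 37 → 58 → 89  — not happy
888: 888 → 192 → 86 → 100 → 1  — happy
889: 889 → 209 → 85 → 89 → 145 → 42 → 20 → 4 → 16 → 37 → 58 → 89  — not happy
890: 890 → 145 → 42 → 20 → 4 → 16 → 37 → 58 → 89 → 145  — not happy
891: 891 → 146 → 53 → 34 → 25 → 29 → 85 → 89 → 145 → 42 → 20 → 4 → 16 → 37 → 58 → 89  — not happy
892: 892 → 149 → 98 → 145 → 42 → 20 → 4 → 16 → 37 → 58 → 89 → 145  — not happy
893: 893 → 154 → 42 → 20 → 4 → 16 → 37 → 58 → 89 → 145 → 42  — not happy
happy: 888

1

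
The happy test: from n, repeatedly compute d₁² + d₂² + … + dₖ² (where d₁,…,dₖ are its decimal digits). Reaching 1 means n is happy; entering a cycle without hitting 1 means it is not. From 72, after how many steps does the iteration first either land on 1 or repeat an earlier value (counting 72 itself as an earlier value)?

14

72 → 7² + 2² = 53
53 → 5² + 3² = 34
34 → 3² + 4² = 25
25 → 2² + 5² = 29
29 → 2² + 9² = 85
85 → 8² + 5² = 89
89 → 8² + 9² = 145
145 → 1² + 4² + 5² = 42
42 → 4² + 2² = 20
20 → 2² + 0² = 4
4 → 4² = 16
16 → 1² + 6² = 37
37 → 3² + 7² = 58
58 → 5² + 8² = 89  — 89 repeats.
That took 14 steps.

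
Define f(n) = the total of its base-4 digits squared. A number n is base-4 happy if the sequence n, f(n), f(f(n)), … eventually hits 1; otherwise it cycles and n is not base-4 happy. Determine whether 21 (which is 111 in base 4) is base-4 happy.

21 = (1,1,1)_4 → 1² + 1² + 1² = 1 + 1 + 1 = 3
3 = (3)_4 → 3² = 9
9 = (2,1)_4 → 2² + 1² = 4 + 1 = 5
5 = (1,1)_4 → 1² + 1² = 1 + 1 = 2
2 = (2)_4 → 2² = 4
4 = (1,0)_4 → 1² + 0² = 1 + 0 = 1  — reached 1.

base-4 happy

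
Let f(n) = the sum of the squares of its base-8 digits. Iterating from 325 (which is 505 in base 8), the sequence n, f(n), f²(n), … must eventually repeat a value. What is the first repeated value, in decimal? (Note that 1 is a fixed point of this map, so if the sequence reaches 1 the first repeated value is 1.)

25

325 = (5,0,5)_8 → 5² + 0² + 5² = 50
50 = (6,2)_8 → 6² + 2² = 40
40 = (5,0)_8 → 5² + 0² = 25
25 = (3,1)_8 → 3² + 1² = 10
10 = (1,2)_8 → 1² + 2² = 5
5 = (5)_8 → 5² = 25  — 25 already appeared earlier.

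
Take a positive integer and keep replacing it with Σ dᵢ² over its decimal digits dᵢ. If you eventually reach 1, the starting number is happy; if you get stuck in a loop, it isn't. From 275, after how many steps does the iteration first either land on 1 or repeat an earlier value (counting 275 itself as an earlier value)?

275 → 2² + 7² + 5² = 78
78 → 7² + 8² = 113
113 → 1² + 1² + 3² = 11
11 → 1² + 1² = 2
2 → 2² = 4
4 → 4² = 16
16 → 1² + 6² = 37
37 → 3² + 7² = 58
58 → 5² + 8² = 89
89 → 8² + 9² = 145
145 → 1² + 4² + 5² = 42
42 → 4² + 2² = 20
20 → 2² + 0² = 4  — 4 repeats.
That took 13 steps.

13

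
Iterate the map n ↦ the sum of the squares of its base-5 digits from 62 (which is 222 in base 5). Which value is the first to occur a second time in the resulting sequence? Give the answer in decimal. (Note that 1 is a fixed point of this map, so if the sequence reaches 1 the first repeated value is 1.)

10

62 = (2,2,2)_5 → 12
12 = (2,2)_5 → 8
8 = (1,3)_5 → 10
10 = (2,0)_5 → 4
4 = (4)_5 → 16
16 = (3,1)_5 → 10  — 10 already appeared earlier.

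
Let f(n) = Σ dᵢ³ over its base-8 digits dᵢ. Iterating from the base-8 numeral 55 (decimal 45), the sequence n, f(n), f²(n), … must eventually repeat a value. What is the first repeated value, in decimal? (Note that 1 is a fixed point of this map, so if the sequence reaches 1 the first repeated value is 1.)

45 = (5,5)_8 → 5³ + 5³ = 125 + 125 = 250
250 = (3,7,2)_8 → 3³ + 7³ + 2³ = 27 + 343 + 8 = 378
378 = (5,7,2)_8 → 5³ + 7³ + 2³ = 125 + 343 + 8 = 476
476 = (7,3,4)_8 → 7³ + 3³ + 4³ = 343 + 27 + 64 = 434
434 = (6,6,2)_8 → 6³ + 6³ + 2³ = 216 + 216 + 8 = 440
440 = (6,7,0)_8 → 6³ + 7³ + 0³ = 216 + 343 + 0 = 559
559 = (1,0,5,7)_8 → 1³ + 0³ + 5³ + 7³ = 1 + 0 + 125 + 343 = 469
469 = (7,2,5)_8 → 7³ + 2³ + 5³ = 343 + 8 + 125 = 476  — 476 already appeared earlier.

476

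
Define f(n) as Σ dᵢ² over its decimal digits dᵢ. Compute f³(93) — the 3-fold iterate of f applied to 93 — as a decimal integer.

93 → 9² + 3² = 81 + 9 = 90
90 → 9² + 0² = 81 + 0 = 81
81 → 8² + 1² = 64 + 1 = 65

65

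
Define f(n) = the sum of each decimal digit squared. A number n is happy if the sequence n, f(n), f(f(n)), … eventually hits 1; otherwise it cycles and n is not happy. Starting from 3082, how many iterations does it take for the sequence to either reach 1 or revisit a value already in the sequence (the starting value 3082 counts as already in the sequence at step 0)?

3082 → 77
77 → 98
98 → 145
145 → 42
42 → 20
20 → 4
4 → 16
16 → 37
37 → 58
58 → 89
89 → 145  — 145 repeats.
That took 11 steps.

11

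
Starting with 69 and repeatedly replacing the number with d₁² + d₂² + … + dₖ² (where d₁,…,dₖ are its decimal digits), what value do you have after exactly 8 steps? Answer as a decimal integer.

69 → 6² + 9² = 117
117 → 1² + 1² + 7² = 51
51 → 5² + 1² = 26
26 → 2² + 6² = 40
40 → 4² + 0² = 16
16 → 1² + 6² = 37
37 → 3² + 7² = 58
58 → 5² + 8² = 89

89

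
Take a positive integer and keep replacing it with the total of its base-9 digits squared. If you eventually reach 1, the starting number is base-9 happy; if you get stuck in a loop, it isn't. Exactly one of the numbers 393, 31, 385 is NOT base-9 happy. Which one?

393: 393 → 101 → 9 → 1  — reaches 1 (base-9 happy)
31: 31 → 25 → 53 → 89 → 65 → 53  — repeats 53 (not base-9 happy)
385: 385 → 101 → 9 → 1  — reaches 1 (base-9 happy)

31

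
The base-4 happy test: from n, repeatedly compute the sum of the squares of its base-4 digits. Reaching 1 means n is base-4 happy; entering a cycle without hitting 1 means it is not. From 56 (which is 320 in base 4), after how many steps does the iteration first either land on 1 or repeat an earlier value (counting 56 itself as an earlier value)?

5

56 = (3,2,0)_4 → 3² + 2² + 0² = 13
13 = (3,1)_4 → 3² + 1² = 10
10 = (2,2)_4 → 2² + 2² = 8
8 = (2,0)_4 → 2² + 0² = 4
4 = (1,0)_4 → 1² + 0² = 1  — reached 1.
That took 5 steps.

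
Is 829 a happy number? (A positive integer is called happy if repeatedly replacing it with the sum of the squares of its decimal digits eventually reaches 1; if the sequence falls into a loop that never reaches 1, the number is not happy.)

not happy

829 → 8² + 2² + 9² = 149
149 → 1² + 4² + 9² = 98
98 → 9² + 8² = 145
145 → 1² + 4² + 5² = 42
42 → 4² + 2² = 20
20 → 2² + 0² = 4
4 → 4² = 16
16 → 1² + 6² = 37
37 → 3² + 7² = 58
58 → 5² + 8² = 89
89 → 8² + 9² = 145  — 145 already seen; the sequence cycles without reaching 1.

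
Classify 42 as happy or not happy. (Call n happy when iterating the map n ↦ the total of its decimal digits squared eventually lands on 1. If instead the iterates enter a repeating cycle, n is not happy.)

not happy

42 → 4² + 2² = 16 + 4 = 20
20 → 2² + 0² = 4 + 0 = 4
4 → 4² = 16
16 → 1² + 6² = 1 + 36 = 37
37 → 3² + 7² = 9 + 49 = 58
58 → 5² + 8² = 25 + 64 = 89
89 → 8² + 9² = 64 + 81 = 145
145 → 1² + 4² + 5² = 1 + 16 + 25 = 42  — 42 already seen; the sequence cycles without reaching 1.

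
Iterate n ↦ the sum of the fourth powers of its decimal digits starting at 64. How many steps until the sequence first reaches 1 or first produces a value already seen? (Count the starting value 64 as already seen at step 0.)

64 → 6⁴ + 4⁴ = 1552
1552 → 1⁴ + 5⁴ + 5⁴ + 2⁴ = 1267
1267 → 1⁴ + 2⁴ + 6⁴ + 7⁴ = 3714
3714 → 3⁴ + 7⁴ + 1⁴ + 4⁴ = 2739
2739 → 2⁴ + 7⁴ + 3⁴ + 9⁴ = 9059
9059 → 9⁴ + 0⁴ + 5⁴ + 9⁴ = 13747
13747 → 1⁴ + 3⁴ + 7⁴ + 4⁴ + 7⁴ = 5140
5140 → 5⁴ + 1⁴ + 4⁴ + 0⁴ = 882
882 → 8⁴ + 8⁴ + 2⁴ = 8208
8208 → 8⁴ + 2⁴ + 0⁴ + 8⁴ = 8208  — 8208 repeats.
That took 10 steps.

10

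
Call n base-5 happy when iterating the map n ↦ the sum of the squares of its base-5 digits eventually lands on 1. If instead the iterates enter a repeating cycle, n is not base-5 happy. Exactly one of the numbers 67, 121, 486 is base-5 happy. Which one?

121

67: 67 → 17 → 13 → 13  — repeats 13 (not base-5 happy)
121: 121 → 33 → 11 → 5 → 1  — reaches 1 (base-5 happy)
486: 486 → 30 → 2 → 4 → 16 → 10 → 4  — repeats 4 (not base-5 happy)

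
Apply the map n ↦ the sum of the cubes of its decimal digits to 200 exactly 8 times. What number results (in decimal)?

200 → 8
8 → 512
512 → 134
134 → 92
92 → 737
737 → 713
713 → 371
371 → 371

371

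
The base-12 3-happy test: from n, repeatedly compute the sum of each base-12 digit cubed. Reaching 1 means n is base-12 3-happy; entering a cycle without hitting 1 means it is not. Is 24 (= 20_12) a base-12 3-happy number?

not base-12 3-happy

24 = (2,0)_12 → 2³ + 0³ = 8
8 = (8)_12 → 8³ = 512
512 = (3,6,8)_12 → 3³ + 6³ + 8³ = 755
755 = (5,2,11)_12 → 5³ + 2³ + 11³ = 1464
1464 = (10,2,0)_12 → 10³ + 2³ + 0³ = 1008
1008 = (7,0,0)_12 → 7³ + 0³ + 0³ = 343
343 = (2,4,7)_12 → 2³ + 4³ + 7³ = 415
415 = (2,10,7)_12 → 2³ + 10³ + 7³ = 1351
1351 = (9,4,7)_12 → 9³ + 4³ + 7³ = 1136
1136 = (7,10,8)_12 → 7³ + 10³ + 8³ = 1855
1855 = (1,0,10,7)_12 → 1³ + 0³ + 10³ + 7³ = 1344
1344 = (9,4,0)_12 → 9³ + 4³ + 0³ = 793
793 = (5,6,1)_12 → 5³ + 6³ + 1³ = 342
342 = (2,4,6)_12 → 2³ + 4³ + 6³ = 288
288 = (2,0,0)_12 → 2³ + 0³ + 0³ = 8  — 8 already seen; the sequence cycles without reaching 1.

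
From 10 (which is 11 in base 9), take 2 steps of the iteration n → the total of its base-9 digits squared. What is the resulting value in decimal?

4

10 = (1,1)_9 → 1² + 1² = 2
2 = (2)_9 → 2² = 4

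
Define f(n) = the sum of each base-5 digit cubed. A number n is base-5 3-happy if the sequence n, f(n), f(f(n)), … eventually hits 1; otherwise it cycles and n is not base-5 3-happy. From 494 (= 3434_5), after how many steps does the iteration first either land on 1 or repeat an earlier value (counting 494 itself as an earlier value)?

494 = (3,4,3,4)_5 → 3³ + 4³ + 3³ + 4³ = 27 + 64 + 27 + 64 = 182
182 = (1,2,1,2)_5 → 1³ + 2³ + 1³ + 2³ = 1 + 8 + 1 + 8 = 18
18 = (3,3)_5 → 3³ + 3³ = 27 + 27 = 54
54 = (2,0,4)_5 → 2³ + 0³ + 4³ = 8 + 0 + 64 = 72
72 = (2,4,2)_5 → 2³ + 4³ + 2³ = 8 + 64 + 8 = 80
80 = (3,1,0)_5 → 3³ + 1³ + 0³ = 27 + 1 + 0 = 28
28 = (1,0,3)_5 → 1³ + 0³ + 3³ = 1 + 0 + 27 = 28  — 28 repeats.
That took 7 steps.

7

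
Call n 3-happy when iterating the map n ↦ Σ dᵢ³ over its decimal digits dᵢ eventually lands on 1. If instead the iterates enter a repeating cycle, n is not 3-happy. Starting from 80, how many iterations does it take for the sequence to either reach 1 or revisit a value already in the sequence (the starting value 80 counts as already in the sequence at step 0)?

7

80 → 8³ + 0³ = 512 + 0 = 512
512 → 5³ + 1³ + 2³ = 125 + 1 + 8 = 134
134 → 1³ + 3³ + 4³ = 1 + 27 + 64 = 92
92 → 9³ + 2³ = 729 + 8 = 737
737 → 7³ + 3³ + 7³ = 343 + 27 + 343 = 713
713 → 7³ + 1³ + 3³ = 343 + 1 + 27 = 371
371 → 3³ + 7³ + 1³ = 27 + 343 + 1 = 371  — 371 repeats.
That took 7 steps.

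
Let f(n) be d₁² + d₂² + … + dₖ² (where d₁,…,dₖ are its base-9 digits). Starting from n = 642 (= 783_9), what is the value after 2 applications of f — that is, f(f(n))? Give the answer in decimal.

42

642 = (7,8,3)_9 → 7² + 8² + 3² = 122
122 = (1,4,5)_9 → 1² + 4² + 5² = 42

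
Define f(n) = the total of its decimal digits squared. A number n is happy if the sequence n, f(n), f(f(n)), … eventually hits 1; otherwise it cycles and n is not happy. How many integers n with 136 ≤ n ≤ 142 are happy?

1

136: 136 → 46 → 52 → 29 → 85 → 89 → 145 → 42 → 20 → 4 → 16 → 37 → 58 → 89  — not happy
137: 137 → 59 → 106 → 37 → 58 → 89 → 145 → 42 → 20 → 4 → 16 → 37  — not happy
138: 138 → 74 → 65 → 61 → 37 → 58 → 89 → 145 → 42 → 20 → 4 → 16 → 37  — not happy
139: 139 → 91 → 82 → 68 → 100 → 1  — happy
140: 140 → 17 → 50 → 25 → 29 → 85 → 89 → 145 → 42 → 20 → 4 → 16 → 37 → 58 → 89  — not happy
141: 141 → 18 → 65 → 61 → 37 → 58 → 89 → 145 → 42 → 20 → 4 → 16 → 37  — not happy
142: 142 → 21 → 5 → 25 → 29 → 85 → 89 → 145 → 42 → 20 → 4 → 16 → 37 → 58 → 89  — not happy
happy: 139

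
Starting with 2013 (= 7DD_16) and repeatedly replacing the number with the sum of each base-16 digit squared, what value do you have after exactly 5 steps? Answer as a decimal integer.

17

2013 = (7,13,13)_16 → 7² + 13² + 13² = 49 + 169 + 169 = 387
387 = (1,8,3)_16 → 1² + 8² + 3² = 1 + 64 + 9 = 74
74 = (4,10)_16 → 4² + 10² = 16 + 100 = 116
116 = (7,4)_16 → 7² + 4² = 49 + 16 = 65
65 = (4,1)_16 → 4² + 1² = 16 + 1 = 17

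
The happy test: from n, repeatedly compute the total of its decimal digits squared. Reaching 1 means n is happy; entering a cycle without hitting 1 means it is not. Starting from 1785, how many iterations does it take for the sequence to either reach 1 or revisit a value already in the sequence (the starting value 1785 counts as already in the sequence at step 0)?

1785 → 1² + 7² + 8² + 5² = 139
139 → 1² + 3² + 9² = 91
91 → 9² + 1² = 82
82 → 8² + 2² = 68
68 → 6² + 8² = 100
100 → 1² + 0² + 0² = 1  — reached 1.
That took 6 steps.

6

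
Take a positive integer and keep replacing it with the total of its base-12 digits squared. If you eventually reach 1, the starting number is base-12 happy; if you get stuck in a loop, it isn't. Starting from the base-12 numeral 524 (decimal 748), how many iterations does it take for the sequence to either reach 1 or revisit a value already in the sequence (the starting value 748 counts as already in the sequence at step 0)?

748 = (5,2,4)_12 → 45
45 = (3,9)_12 → 90
90 = (7,6)_12 → 85
85 = (7,1)_12 → 50
50 = (4,2)_12 → 20
20 = (1,8)_12 → 65
65 = (5,5)_12 → 50  — 50 repeats.
That took 7 steps.

7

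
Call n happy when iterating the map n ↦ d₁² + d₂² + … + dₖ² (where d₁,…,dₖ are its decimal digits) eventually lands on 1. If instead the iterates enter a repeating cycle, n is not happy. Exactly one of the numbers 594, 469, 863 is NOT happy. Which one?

594: 594 → 122 → 9 → 81 → 65 → 61 → 37 → 58 → 89 → 145 → 42 → 20 → 4 → 16 → 37  — repeats 37 (not happy)
469: 469 → 133 → 19 → 82 → 68 → 100 → 1  — reaches 1 (happy)
863: 863 → 109 → 82 → 68 → 100 → 1  — reaches 1 (happy)

594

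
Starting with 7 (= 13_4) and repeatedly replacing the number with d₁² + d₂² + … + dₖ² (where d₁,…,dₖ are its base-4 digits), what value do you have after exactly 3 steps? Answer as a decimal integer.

7 = (1,3)_4 → 1² + 3² = 1 + 9 = 10
10 = (2,2)_4 → 2² + 2² = 4 + 4 = 8
8 = (2,0)_4 → 2² + 0² = 4 + 0 = 4

4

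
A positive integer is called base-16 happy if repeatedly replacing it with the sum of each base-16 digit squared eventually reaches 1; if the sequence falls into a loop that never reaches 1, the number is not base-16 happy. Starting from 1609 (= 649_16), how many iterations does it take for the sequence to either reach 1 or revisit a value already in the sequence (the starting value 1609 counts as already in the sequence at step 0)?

8

1609 = (6,4,9)_16 → 6² + 4² + 9² = 133
133 = (8,5)_16 → 8² + 5² = 89
89 = (5,9)_16 → 5² + 9² = 106
106 = (6,10)_16 → 6² + 10² = 136
136 = (8,8)_16 → 8² + 8² = 128
128 = (8,0)_16 → 8² + 0² = 64
64 = (4,0)_16 → 4² + 0² = 16
16 = (1,0)_16 → 1² + 0² = 1  — reached 1.
That took 8 steps.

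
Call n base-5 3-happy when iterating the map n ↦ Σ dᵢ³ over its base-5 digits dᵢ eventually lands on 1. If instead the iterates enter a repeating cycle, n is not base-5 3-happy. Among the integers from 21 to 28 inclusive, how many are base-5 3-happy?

21: 21 → 65 → 35 → 9 → 65  (repeats 65)
22: 22 → 72 → 80 → 28 → 28  (repeats 28)
23: 23 → 91 → 55 → 9 → 65 → 35 → 9  (repeats 9)
24: 24 → 128 → 28 → 28  (repeats 28)
25: 25 → 1  (reaches 1)
26: 26 → 2 → 8 → 28 → 28  (repeats 28)
27: 27 → 9 → 65 → 35 → 9  (repeats 9)
28: 28 → 28  (repeats 28)
base-5 3-happy: 25

1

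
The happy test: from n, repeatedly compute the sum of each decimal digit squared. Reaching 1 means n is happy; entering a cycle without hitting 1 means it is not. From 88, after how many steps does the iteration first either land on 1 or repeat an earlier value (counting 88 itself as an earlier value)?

88 → 8² + 8² = 64 + 64 = 128
128 → 1² + 2² + 8² = 1 + 4 + 64 = 69
69 → 6² + 9² = 36 + 81 = 117
117 → 1² + 1² + 7² = 1 + 1 + 49 = 51
51 → 5² + 1² = 25 + 1 = 26
26 → 2² + 6² = 4 + 36 = 40
40 → 4² + 0² = 16 + 0 = 16
16 → 1² + 6² = 1 + 36 = 37
37 → 3² + 7² = 9 + 49 = 58
58 → 5² + 8² = 25 + 64 = 89
89 → 8² + 9² = 64 + 81 = 145
145 → 1² + 4² + 5² = 1 + 16 + 25 = 42
42 → 4² + 2² = 16 + 4 = 20
20 → 2² + 0² = 4 + 0 = 4
4 → 4² = 16  — 16 repeats.
That took 15 steps.

15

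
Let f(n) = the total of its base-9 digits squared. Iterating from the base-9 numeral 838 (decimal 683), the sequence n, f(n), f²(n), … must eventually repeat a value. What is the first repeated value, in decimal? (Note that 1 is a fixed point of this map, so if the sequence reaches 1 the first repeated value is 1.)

683 = (8,3,8)_9 → 137
137 = (1,6,2)_9 → 41
41 = (4,5)_9 → 41  — 41 already appeared earlier.

41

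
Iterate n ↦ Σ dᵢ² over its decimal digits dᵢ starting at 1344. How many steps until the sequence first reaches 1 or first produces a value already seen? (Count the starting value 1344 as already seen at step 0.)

1344 → 1² + 3² + 4² + 4² = 42
42 → 4² + 2² = 20
20 → 2² + 0² = 4
4 → 4² = 16
16 → 1² + 6² = 37
37 → 3² + 7² = 58
58 → 5² + 8² = 89
89 → 8² + 9² = 145
145 → 1² + 4² + 5² = 42  — 42 repeats.
That took 9 steps.

9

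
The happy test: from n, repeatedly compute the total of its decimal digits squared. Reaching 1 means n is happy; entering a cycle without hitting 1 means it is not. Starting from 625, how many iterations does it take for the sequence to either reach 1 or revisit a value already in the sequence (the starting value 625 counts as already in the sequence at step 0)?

625 → 6² + 2² + 5² = 36 + 4 + 25 = 65
65 → 6² + 5² = 36 + 25 = 61
61 → 6² + 1² = 36 + 1 = 37
37 → 3² + 7² = 9 + 49 = 58
58 → 5² + 8² = 25 + 64 = 89
89 → 8² + 9² = 64 + 81 = 145
145 → 1² + 4² + 5² = 1 + 16 + 25 = 42
42 → 4² + 2² = 16 + 4 = 20
20 → 2² + 0² = 4 + 0 = 4
4 → 4² = 16
16 → 1² + 6² = 1 + 36 = 37  — 37 repeats.
That took 11 steps.

11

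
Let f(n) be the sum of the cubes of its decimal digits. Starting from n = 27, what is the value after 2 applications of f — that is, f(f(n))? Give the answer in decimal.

153

27 → 2³ + 7³ = 8 + 343 = 351
351 → 3³ + 5³ + 1³ = 27 + 125 + 1 = 153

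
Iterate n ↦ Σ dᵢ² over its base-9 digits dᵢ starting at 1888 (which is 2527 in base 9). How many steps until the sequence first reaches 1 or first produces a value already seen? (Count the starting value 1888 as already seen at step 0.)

1888 = (2,5,2,7)_9 → 82
82 = (1,0,1)_9 → 2
2 = (2)_9 → 4
4 = (4)_9 → 16
16 = (1,7)_9 → 50
50 = (5,5)_9 → 50  — 50 repeats.
That took 6 steps.

6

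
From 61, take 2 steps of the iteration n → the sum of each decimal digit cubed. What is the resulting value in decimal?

352

61 → 6³ + 1³ = 216 + 1 = 217
217 → 2³ + 1³ + 7³ = 8 + 1 + 343 = 352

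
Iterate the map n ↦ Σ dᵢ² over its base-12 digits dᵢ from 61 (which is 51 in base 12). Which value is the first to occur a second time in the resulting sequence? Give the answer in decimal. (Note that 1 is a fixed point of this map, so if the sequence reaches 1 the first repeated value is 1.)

61 = (5,1)_12 → 5² + 1² = 25 + 1 = 26
26 = (2,2)_12 → 2² + 2² = 4 + 4 = 8
8 = (8)_12 → 8² = 64
64 = (5,4)_12 → 5² + 4² = 25 + 16 = 41
41 = (3,5)_12 → 3² + 5² = 9 + 25 = 34
34 = (2,10)_12 → 2² + 10² = 4 + 100 = 104
104 = (8,8)_12 → 8² + 8² = 64 + 64 = 128
128 = (10,8)_12 → 10² + 8² = 100 + 64 = 164
164 = (1,1,8)_12 → 1² + 1² + 8² = 1 + 1 + 64 = 66
66 = (5,6)_12 → 5² + 6² = 25 + 36 = 61  — 61 already appeared earlier.

61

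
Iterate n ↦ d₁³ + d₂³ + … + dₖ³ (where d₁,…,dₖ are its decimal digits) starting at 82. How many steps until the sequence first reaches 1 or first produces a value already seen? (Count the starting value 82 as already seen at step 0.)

5

82 → 520
520 → 133
133 → 55
55 → 250
250 → 133  — 133 repeats.
That took 5 steps.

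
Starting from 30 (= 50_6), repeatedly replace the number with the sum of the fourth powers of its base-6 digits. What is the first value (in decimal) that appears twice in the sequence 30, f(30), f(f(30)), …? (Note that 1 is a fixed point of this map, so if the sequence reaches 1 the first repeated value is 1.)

30 = (5,0)_6 → 625
625 = (2,5,2,1)_6 → 658
658 = (3,0,1,4)_6 → 338
338 = (1,3,2,2)_6 → 114
114 = (3,1,0)_6 → 82
82 = (2,1,4)_6 → 273
273 = (1,1,3,3)_6 → 164
164 = (4,3,2)_6 → 353
353 = (1,3,4,5)_6 → 963
963 = (4,2,4,3)_6 → 609
609 = (2,4,5,3)_6 → 978
978 = (4,3,1,0)_6 → 338  — 338 already appeared earlier.

338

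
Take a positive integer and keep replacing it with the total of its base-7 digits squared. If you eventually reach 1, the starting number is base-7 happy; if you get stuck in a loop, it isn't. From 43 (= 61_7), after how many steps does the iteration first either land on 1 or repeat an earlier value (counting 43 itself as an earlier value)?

43 = (6,1)_7 → 37
37 = (5,2)_7 → 29
29 = (4,1)_7 → 17
17 = (2,3)_7 → 13
13 = (1,6)_7 → 37  — 37 repeats.
That took 5 steps.

5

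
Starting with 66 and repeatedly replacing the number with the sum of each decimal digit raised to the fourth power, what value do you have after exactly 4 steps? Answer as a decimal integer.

66 → 2592
2592 → 7218
7218 → 6514
6514 → 2178

2178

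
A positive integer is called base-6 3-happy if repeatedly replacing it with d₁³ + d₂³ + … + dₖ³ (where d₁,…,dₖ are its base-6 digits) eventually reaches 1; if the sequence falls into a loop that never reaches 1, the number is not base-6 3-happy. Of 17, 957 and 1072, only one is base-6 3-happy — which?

17

17: 17 → 133 → 92 → 43 → 3 → 27 → 91 → 36 → 1  — reaches 1 (base-6 3-happy)
957: 957 → 126 → 54 → 28 → 128 → 62 → 73 → 9 → 28  — repeats 28 (not base-6 3-happy)
1072: 1072 → 317 → 198 → 152 → 73 → 9 → 28 → 128 → 62 → 73  — repeats 73 (not base-6 3-happy)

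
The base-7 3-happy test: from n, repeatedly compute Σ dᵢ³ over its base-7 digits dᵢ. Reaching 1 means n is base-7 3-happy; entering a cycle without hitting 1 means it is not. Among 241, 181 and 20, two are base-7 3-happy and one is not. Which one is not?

241: 241 → 307 → 433 → 343 → 1  — reaches 1 (base-7 3-happy)
181: 181 → 307 → 433 → 343 → 1  — reaches 1 (base-7 3-happy)
20: 20 → 224 → 128 → 80 → 92 → 218 → 92  — repeats 92 (not base-7 3-happy)

20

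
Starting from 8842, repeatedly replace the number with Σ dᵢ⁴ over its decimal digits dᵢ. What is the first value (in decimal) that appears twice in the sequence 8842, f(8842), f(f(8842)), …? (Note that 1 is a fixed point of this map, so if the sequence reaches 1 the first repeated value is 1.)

8842 → 8464
8464 → 5904
5904 → 7442
7442 → 2929
2929 → 13154
13154 → 964
964 → 8113
8113 → 4179
4179 → 9219
9219 → 13139
13139 → 6725
6725 → 4338
4338 → 4514
4514 → 1138
1138 → 4179  — 4179 already appeared earlier.

4179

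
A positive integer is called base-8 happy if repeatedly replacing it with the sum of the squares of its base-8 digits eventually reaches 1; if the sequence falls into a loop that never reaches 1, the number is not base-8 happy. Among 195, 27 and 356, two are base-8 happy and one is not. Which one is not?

356

195: 195 → 18 → 8 → 1  — reaches 1 (base-8 happy)
27: 27 → 18 → 8 → 1  — reaches 1 (base-8 happy)
356: 356 → 57 → 50 → 40 → 25 → 10 → 5 → 25  — repeats 25 (not base-8 happy)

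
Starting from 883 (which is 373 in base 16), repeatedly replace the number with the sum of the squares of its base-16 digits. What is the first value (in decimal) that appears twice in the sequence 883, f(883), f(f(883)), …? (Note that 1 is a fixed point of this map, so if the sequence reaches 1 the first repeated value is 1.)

169

883 = (3,7,3)_16 → 3² + 7² + 3² = 67
67 = (4,3)_16 → 4² + 3² = 25
25 = (1,9)_16 → 1² + 9² = 82
82 = (5,2)_16 → 5² + 2² = 29
29 = (1,13)_16 → 1² + 13² = 170
170 = (10,10)_16 → 10² + 10² = 200
200 = (12,8)_16 → 12² + 8² = 208
208 = (13,0)_16 → 13² + 0² = 169
169 = (10,9)_16 → 10² + 9² = 181
181 = (11,5)_16 → 11² + 5² = 146
146 = (9,2)_16 → 9² + 2² = 85
85 = (5,5)_16 → 5² + 5² = 50
50 = (3,2)_16 → 3² + 2² = 13
13 = (13)_16 → 13² = 169  — 169 already appeared earlier.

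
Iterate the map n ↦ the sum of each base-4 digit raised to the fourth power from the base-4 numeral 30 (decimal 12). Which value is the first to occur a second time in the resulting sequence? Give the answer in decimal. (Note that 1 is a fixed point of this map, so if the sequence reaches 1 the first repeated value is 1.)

12 = (3,0)_4 → 81
81 = (1,1,0,1)_4 → 3
3 = (3)_4 → 81  — 81 already appeared earlier.

81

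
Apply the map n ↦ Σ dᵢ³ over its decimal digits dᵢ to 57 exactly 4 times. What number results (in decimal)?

513

57 → 5³ + 7³ = 125 + 343 = 468
468 → 4³ + 6³ + 8³ = 64 + 216 + 512 = 792
792 → 7³ + 9³ + 2³ = 343 + 729 + 8 = 1080
1080 → 1³ + 0³ + 8³ + 0³ = 1 + 0 + 512 + 0 = 513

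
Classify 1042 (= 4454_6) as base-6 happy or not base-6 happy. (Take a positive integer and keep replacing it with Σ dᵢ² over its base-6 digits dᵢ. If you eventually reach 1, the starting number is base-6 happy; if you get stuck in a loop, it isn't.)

not base-6 happy

1042 = (4,4,5,4)_6 → 4² + 4² + 5² + 4² = 16 + 16 + 25 + 16 = 73
73 = (2,0,1)_6 → 2² + 0² + 1² = 4 + 0 + 1 = 5
5 = (5)_6 → 5² = 25
25 = (4,1)_6 → 4² + 1² = 16 + 1 = 17
17 = (2,5)_6 → 2² + 5² = 4 + 25 = 29
29 = (4,5)_6 → 4² + 5² = 16 + 25 = 41
41 = (1,0,5)_6 → 1² + 0² + 5² = 1 + 0 + 25 = 26
26 = (4,2)_6 → 4² + 2² = 16 + 4 = 20
20 = (3,2)_6 → 3² + 2² = 9 + 4 = 13
13 = (2,1)_6 → 2² + 1² = 4 + 1 = 5  — 5 already seen; the sequence cycles without reaching 1.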